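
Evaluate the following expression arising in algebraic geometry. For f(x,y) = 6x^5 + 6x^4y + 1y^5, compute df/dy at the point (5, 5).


df/dy = 6*x^4 + 5*1*y^4
At (5,5): 6*5^4 + 5*1*5^4
= 3750 + 3125
= 6875

6875


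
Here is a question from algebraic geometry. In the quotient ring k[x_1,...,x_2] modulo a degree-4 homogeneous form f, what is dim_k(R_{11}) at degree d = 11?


For R = k[x_1,...,x_n]/(f) with f homogeneous of degree e:
The Hilbert series is (1 - t^e)/(1 - t)^n.
So h(d) = C(d+n-1, n-1) - C(d-e+n-1, n-1) for d >= e.
With n=2, e=4, d=11:
C(11+2-1, 2-1) = C(12, 1) = 12
C(11-4+2-1, 2-1) = C(8, 1) = 8
h(11) = 12 - 8 = 4

4


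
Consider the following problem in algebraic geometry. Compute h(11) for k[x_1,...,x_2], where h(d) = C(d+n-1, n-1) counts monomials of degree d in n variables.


The Hilbert function for the polynomial ring in 2 variables is:
h(d) = C(d+n-1, n-1)
h(11) = C(11+2-1, 2-1) = C(12, 1)
= 12! / (1! * 11!)
= 12

12


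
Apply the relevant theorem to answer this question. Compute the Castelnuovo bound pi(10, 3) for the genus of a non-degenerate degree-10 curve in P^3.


Castelnuovo's bound: write d - 1 = m(r-1) + epsilon with 0 <= epsilon < r-1.
d - 1 = 10 - 1 = 9
r - 1 = 3 - 1 = 2
9 = 4*2 + 1, so m = 4, epsilon = 1
pi(d, r) = m(m-1)(r-1)/2 + m*epsilon
= 4*3*2/2 + 4*1
= 24/2 + 4
= 12 + 4 = 16

16


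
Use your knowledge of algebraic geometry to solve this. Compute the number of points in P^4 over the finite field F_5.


P^4(F_5) has (q^(n+1) - 1)/(q - 1) points.
= 5^4 + 5^3 + 5^2 + 5^1 + 5^0
= 625 + 125 + 25 + 5 + 1
= 781

781


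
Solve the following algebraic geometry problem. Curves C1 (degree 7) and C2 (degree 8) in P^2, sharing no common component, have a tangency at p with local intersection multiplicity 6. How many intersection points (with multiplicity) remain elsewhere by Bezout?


By Bezout's theorem, the total intersection number is d1 * d2.
Total = 7 * 8 = 56
Intersection multiplicity at p = 6
Remaining intersections = 56 - 6 = 50

50


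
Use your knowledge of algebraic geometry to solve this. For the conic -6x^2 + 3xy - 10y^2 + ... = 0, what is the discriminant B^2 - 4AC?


The discriminant of a conic Ax^2 + Bxy + Cy^2 + ... = 0 is B^2 - 4AC.
B^2 = 3^2 = 9
4AC = 4*(-6)*(-10) = 240
Discriminant = 9 - 240 = -231

-231


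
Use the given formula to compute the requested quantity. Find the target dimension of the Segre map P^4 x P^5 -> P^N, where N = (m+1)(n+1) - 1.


The Segre embedding maps P^m x P^n into P^N via
all products of coordinates from each factor.
N = (m+1)(n+1) - 1
N = (4+1)(5+1) - 1
N = 5*6 - 1
N = 30 - 1 = 29

29


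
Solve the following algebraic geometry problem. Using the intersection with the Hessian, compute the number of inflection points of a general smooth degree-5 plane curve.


For a general smooth plane curve C of degree d, the inflection points are
the intersection of C with its Hessian curve, which has degree 3(d-2).
By Bezout, the total intersection number is d * 3(d-2) = 5 * 9 = 45.
For a general curve every flex is ordinary, so each contributes
multiplicity 1 to C·Hess(C), and the number of distinct inflection
points is 3d(d-2).
Inflection points = 3*5*(5-2) = 3*5*3 = 45

45


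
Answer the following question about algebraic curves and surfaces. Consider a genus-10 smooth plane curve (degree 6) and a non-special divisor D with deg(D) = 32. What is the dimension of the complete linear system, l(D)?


First, compute the genus of a smooth plane curve of degree 6:
g = (d-1)(d-2)/2 = (6-1)(6-2)/2 = 10
For a non-special divisor D (i.e., h^1(D) = 0), Riemann-Roch gives:
l(D) = deg(D) - g + 1
Since deg(D) = 32 >= 2g - 1 = 19, D is non-special.
l(D) = 32 - 10 + 1 = 23

23


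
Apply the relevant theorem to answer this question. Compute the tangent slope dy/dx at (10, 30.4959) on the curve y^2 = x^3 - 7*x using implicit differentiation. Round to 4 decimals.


Using implicit differentiation of y^2 = x^3 - 7*x:
2y * dy/dx = 3x^2 - 7
dy/dx = (3x^2 - 7)/(2y)
Numerator: 3*10^2 - 7 = 293
Denominator: 2*30.4959 = 60.9918
dy/dx = 293/60.9918 = 4.8039

4.8039


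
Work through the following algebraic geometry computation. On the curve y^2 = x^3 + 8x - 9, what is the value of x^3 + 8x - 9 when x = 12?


Compute x^3 + 8x - 9 at x = 12:
x^3 = 12^3 = 1728
8*x = 8*12 = 96
Sum: 1728 + 96 - 9 = 1815

1815


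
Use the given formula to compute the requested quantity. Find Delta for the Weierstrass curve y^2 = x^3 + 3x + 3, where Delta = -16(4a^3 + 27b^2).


Compute each component:
4a^3 = 4*3^3 = 4*27 = 108
27b^2 = 27*3^2 = 27*9 = 243
4a^3 + 27b^2 = 108 + 243 = 351
Delta = -16*351 = -5616

-5616


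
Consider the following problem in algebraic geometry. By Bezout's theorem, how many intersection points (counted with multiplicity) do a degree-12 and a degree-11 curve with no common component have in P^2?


Bezout's theorem states the intersection count equals the product of degrees.
Intersection count = 12 * 11 = 132

132


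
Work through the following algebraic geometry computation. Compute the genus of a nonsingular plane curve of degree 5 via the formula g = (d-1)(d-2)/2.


Using the genus formula for smooth plane curves:
g = (d-1)(d-2)/2
g = (5-1)(5-2)/2
g = 4*3/2
g = 12/2 = 6

6


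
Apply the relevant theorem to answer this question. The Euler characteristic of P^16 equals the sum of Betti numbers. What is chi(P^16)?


The complex projective space P^16 has one cell in each even real dimension 0, 2, ..., 32.
The cohomology groups are H^{2k}(P^16) = Z for k = 0,...,16, and 0 otherwise.
Euler characteristic = sum of Betti numbers = 1 per even-dimensional cohomology group.
chi(P^16) = 16 + 1 = 17

17


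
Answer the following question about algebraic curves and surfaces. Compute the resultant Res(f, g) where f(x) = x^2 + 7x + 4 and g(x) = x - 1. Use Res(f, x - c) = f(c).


For Res(f, x - c), we evaluate f at x = c.
f(1) = 1^2 + 7*1 + 4
= 1 + 7 + 4
= 8 + 4 = 12
Res(f, g) = 12

12


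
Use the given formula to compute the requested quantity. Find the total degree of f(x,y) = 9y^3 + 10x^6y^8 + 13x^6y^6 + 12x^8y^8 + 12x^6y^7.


Examine each term for its total degree (sum of exponents).
  Term '9y^3' has total degree 0+3 = 3.
  Term '10x^6y^8' has total degree 6+8 = 14.
  Term '13x^6y^6' has total degree 6+6 = 12.
  Term '12x^8y^8' has total degree 8+8 = 16.
  Term '12x^6y^7' has total degree 6+7 = 13.
The maximum total degree among all terms is 16.

16


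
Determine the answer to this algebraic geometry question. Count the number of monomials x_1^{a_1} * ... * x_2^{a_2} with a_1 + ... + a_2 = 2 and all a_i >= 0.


The number of degree-2 monomials in 2 variables is C(d+n-1, n-1).
= C(2+2-1, 2-1) = C(3, 1)
= 3

3


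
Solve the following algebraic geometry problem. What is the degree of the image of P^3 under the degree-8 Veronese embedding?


The Veronese variety v_8(P^3) has degree d^r.
d^r = 8^3 = 512

512


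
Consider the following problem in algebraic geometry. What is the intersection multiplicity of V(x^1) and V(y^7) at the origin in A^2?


The intersection multiplicity of V(x^a) and V(y^b) at the origin is:
I(O; V(x^1), V(y^7)) = dim_k(k[x,y]/(x^1, y^7))
A basis for k[x,y]/(x^1, y^7) is the set of monomials x^i * y^j
where 0 <= i < 1 and 0 <= j < 7.
The number of such monomials is 1 * 7 = 7

7


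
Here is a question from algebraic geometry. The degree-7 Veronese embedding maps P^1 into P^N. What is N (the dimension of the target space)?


The Veronese embedding v_d: P^n -> P^N maps each point to all
degree-d monomials in n+1 homogeneous coordinates.
N = C(n+d, d) - 1
N = C(1+7, 7) - 1
N = C(8, 7) - 1
C(8, 7) = 8
N = 8 - 1 = 7

7


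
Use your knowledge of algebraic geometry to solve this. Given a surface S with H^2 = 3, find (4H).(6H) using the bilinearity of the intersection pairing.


Using bilinearity of the intersection pairing on a surface S:
(aH).(bH) = ab * (H.H)
We have H^2 = 3.
D.E = (4H).(6H) = 4*6*3
= 24*3
= 72

72


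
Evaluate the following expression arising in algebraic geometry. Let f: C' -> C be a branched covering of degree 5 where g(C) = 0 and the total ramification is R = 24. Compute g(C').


Riemann-Hurwitz formula: 2g' - 2 = d(2g - 2) + R
Given: d = 5, g = 0, R = 24
2g' - 2 = 5*(2*0 - 2) + 24
2g' - 2 = 5*(-2) + 24
2g' - 2 = -10 + 24 = 14
2g' = 16
g' = 8

8


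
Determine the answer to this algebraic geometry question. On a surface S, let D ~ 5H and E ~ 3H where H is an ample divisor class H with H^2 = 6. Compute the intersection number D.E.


Using bilinearity of the intersection pairing on a surface S:
(aH).(bH) = ab * (H.H)
We have H^2 = 6.
D.E = (5H).(3H) = 5*3*6
= 15*6
= 90

90


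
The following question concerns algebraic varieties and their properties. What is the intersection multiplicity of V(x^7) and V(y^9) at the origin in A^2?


The intersection multiplicity of V(x^a) and V(y^b) at the origin is:
I(O; V(x^7), V(y^9)) = dim_k(k[x,y]/(x^7, y^9))
A basis for k[x,y]/(x^7, y^9) is the set of monomials x^i * y^j
where 0 <= i < 7 and 0 <= j < 9.
The number of such monomials is 7 * 9 = 63

63


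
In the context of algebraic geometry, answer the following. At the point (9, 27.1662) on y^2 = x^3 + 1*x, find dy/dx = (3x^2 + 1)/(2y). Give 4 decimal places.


Using implicit differentiation of y^2 = x^3 + 1*x:
2y * dy/dx = 3x^2 + 1
dy/dx = (3x^2 + 1)/(2y)
Numerator: 3*9^2 + 1 = 244
Denominator: 2*27.1662 = 54.3324
dy/dx = 244/54.3324 = 4.4909

4.4909


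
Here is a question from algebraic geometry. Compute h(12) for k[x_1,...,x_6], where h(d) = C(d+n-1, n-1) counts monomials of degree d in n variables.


The Hilbert function for the polynomial ring in 6 variables is:
h(d) = C(d+n-1, n-1)
h(12) = C(12+6-1, 6-1) = C(17, 5)
= 17! / (5! * 12!)
= 6188

6188


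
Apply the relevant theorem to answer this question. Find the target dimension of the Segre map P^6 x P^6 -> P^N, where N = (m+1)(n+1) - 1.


The Segre embedding maps P^m x P^n into P^N via
all products of coordinates from each factor.
N = (m+1)(n+1) - 1
N = (6+1)(6+1) - 1
N = 7*7 - 1
N = 49 - 1 = 48

48


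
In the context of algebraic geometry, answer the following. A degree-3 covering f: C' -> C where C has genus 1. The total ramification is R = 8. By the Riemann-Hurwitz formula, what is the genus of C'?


Riemann-Hurwitz formula: 2g' - 2 = d(2g - 2) + R
Given: d = 3, g = 1, R = 8
2g' - 2 = 3*(2*1 - 2) + 8
2g' - 2 = 3*0 + 8
2g' - 2 = 0 + 8 = 8
2g' = 10
g' = 5

5


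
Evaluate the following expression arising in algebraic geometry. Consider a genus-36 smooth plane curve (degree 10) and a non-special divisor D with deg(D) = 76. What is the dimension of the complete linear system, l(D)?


First, compute the genus of a smooth plane curve of degree 10:
g = (d-1)(d-2)/2 = (10-1)(10-2)/2 = 36
For a non-special divisor D (i.e., h^1(D) = 0), Riemann-Roch gives:
l(D) = deg(D) - g + 1
Since deg(D) = 76 >= 2g - 1 = 71, D is non-special.
l(D) = 76 - 36 + 1 = 41

41


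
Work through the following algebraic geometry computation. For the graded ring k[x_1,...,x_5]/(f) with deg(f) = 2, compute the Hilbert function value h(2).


For R = k[x_1,...,x_n]/(f) with f homogeneous of degree e:
The Hilbert series is (1 - t^e)/(1 - t)^n.
So h(d) = C(d+n-1, n-1) - C(d-e+n-1, n-1) for d >= e.
With n=5, e=2, d=2:
C(2+5-1, 5-1) = C(6, 4) = 15
C(2-2+5-1, 5-1) = C(4, 4) = 1
h(2) = 15 - 1 = 14

14


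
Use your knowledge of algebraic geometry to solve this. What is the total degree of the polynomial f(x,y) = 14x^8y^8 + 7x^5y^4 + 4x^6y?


Examine each term for its total degree (sum of exponents).
  Term '14x^8y^8' has total degree 8+8 = 16.
  Term '7x^5y^4' has total degree 5+4 = 9.
  Term '4x^6y' has total degree 6+1 = 7.
The maximum total degree among all terms is 16.

16


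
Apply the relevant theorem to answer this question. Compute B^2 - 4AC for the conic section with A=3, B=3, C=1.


The discriminant of a conic Ax^2 + Bxy + Cy^2 + ... = 0 is B^2 - 4AC.
B^2 = 3^2 = 9
4AC = 4*3*1 = 12
Discriminant = 9 - 12 = -3

-3


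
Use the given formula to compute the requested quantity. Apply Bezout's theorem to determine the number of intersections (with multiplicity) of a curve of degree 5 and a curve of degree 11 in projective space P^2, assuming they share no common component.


Bezout's theorem states the intersection count equals the product of degrees.
Intersection count = 5 * 11 = 55

55


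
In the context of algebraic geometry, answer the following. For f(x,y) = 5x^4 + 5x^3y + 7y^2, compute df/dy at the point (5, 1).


df/dy = 5*x^3 + 2*7*y^1
At (5,1): 5*5^3 + 2*7*1^1
= 625 + 14
= 639

639


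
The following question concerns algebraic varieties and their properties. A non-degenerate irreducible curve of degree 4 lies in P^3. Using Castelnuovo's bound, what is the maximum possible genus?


Castelnuovo's bound: write d - 1 = m(r-1) + epsilon with 0 <= epsilon < r-1.
d - 1 = 4 - 1 = 3
r - 1 = 3 - 1 = 2
3 = 1*2 + 1, so m = 1, epsilon = 1
pi(d, r) = m(m-1)(r-1)/2 + m*epsilon
= 1*0*2/2 + 1*1
= 0/2 + 1
= 0 + 1 = 1

1


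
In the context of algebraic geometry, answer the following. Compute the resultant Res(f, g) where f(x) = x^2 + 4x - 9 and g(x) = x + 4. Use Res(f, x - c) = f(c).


For Res(f, x - c), we evaluate f at x = c.
f(-4) = (-4)^2 + 4*(-4) - 9
= 16 - 16 - 9
= 0 - 9 = -9
Res(f, g) = -9

-9


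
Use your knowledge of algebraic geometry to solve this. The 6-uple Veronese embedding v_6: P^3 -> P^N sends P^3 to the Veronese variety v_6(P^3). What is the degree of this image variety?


The Veronese variety v_6(P^3) has degree d^r.
d^r = 6^3 = 216

216


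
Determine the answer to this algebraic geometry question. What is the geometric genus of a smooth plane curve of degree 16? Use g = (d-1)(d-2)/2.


Using the genus formula for smooth plane curves:
g = (d-1)(d-2)/2
g = (16-1)(16-2)/2
g = 15*14/2
g = 210/2 = 105

105


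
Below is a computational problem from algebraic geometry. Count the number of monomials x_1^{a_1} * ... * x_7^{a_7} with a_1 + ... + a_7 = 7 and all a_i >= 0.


The number of degree-7 monomials in 7 variables is C(d+n-1, n-1).
= C(7+7-1, 7-1) = C(13, 6)
= 1716

1716


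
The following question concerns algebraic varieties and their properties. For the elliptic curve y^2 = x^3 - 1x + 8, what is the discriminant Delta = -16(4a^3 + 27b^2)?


Compute each component:
4a^3 = 4*(-1)^3 = 4*(-1) = -4
27b^2 = 27*8^2 = 27*64 = 1728
4a^3 + 27b^2 = -4 + 1728 = 1724
Delta = -16*1724 = -27584

-27584


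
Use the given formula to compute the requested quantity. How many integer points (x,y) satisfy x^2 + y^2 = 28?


Systematically check integer values of x where x^2 <= 28.
For each valid x, check if 28 - x^2 is a perfect square.
Total integer solutions found: 0

0


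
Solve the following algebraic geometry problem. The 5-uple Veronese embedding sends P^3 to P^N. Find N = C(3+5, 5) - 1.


The Veronese embedding v_d: P^n -> P^N maps each point to all
degree-d monomials in n+1 homogeneous coordinates.
N = C(n+d, d) - 1
N = C(3+5, 5) - 1
N = C(8, 5) - 1
C(8, 5) = 56
N = 56 - 1 = 55

55


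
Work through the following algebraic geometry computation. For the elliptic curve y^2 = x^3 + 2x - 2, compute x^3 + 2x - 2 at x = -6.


Compute x^3 + 2x - 2 at x = -6:
x^3 = (-6)^3 = -216
2*x = 2*(-6) = -12
Sum: -216 - 12 - 2 = -230

-230


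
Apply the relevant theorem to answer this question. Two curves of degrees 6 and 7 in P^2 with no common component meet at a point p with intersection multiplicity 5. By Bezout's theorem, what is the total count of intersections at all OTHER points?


By Bezout's theorem, the total intersection number is d1 * d2.
Total = 6 * 7 = 42
Intersection multiplicity at p = 5
Remaining intersections = 42 - 5 = 37

37


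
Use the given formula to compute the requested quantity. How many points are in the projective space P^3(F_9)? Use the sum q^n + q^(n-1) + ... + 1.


P^3(F_9) has (q^(n+1) - 1)/(q - 1) points.
= 9^3 + 9^2 + 9^1 + 9^0
= 729 + 81 + 9 + 1
= 820

820


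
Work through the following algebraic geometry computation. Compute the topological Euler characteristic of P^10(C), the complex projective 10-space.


The complex projective space P^10 has one cell in each even real dimension 0, 2, ..., 20.
The cohomology groups are H^{2k}(P^10) = Z for k = 0,...,10, and 0 otherwise.
Euler characteristic = sum of Betti numbers = 1 per even-dimensional cohomology group.
chi(P^10) = 10 + 1 = 11

11


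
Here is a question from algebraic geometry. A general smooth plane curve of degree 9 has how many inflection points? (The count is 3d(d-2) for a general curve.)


For a general smooth plane curve C of degree d, the inflection points are
the intersection of C with its Hessian curve, which has degree 3(d-2).
By Bezout, the total intersection number is d * 3(d-2) = 9 * 21 = 189.
For a general curve every flex is ordinary, so each contributes
multiplicity 1 to C·Hess(C), and the number of distinct inflection
points is 3d(d-2).
Inflection points = 3*9*(9-2) = 3*9*7 = 189

189


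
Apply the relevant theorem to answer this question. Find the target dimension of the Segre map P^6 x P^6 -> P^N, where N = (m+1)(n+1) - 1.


The Segre embedding maps P^m x P^n into P^N via
all products of coordinates from each factor.
N = (m+1)(n+1) - 1
N = (6+1)(6+1) - 1
N = 7*7 - 1
N = 49 - 1 = 48

48


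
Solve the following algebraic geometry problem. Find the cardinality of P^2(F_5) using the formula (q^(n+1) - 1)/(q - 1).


P^2(F_5) has (q^(n+1) - 1)/(q - 1) points.
= 5^2 + 5^1 + 5^0
= 25 + 5 + 1
= 31

31


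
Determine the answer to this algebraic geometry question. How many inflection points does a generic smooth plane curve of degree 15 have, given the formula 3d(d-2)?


For a general smooth plane curve C of degree d, the inflection points are
the intersection of C with its Hessian curve, which has degree 3(d-2).
By Bezout, the total intersection number is d * 3(d-2) = 15 * 39 = 585.
For a general curve every flex is ordinary, so each contributes
multiplicity 1 to C·Hess(C), and the number of distinct inflection
points is 3d(d-2).
Inflection points = 3*15*(15-2) = 3*15*13 = 585

585


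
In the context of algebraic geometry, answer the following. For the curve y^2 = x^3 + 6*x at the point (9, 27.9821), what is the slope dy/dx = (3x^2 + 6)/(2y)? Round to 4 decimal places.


Using implicit differentiation of y^2 = x^3 + 6*x:
2y * dy/dx = 3x^2 + 6
dy/dx = (3x^2 + 6)/(2y)
Numerator: 3*9^2 + 6 = 249
Denominator: 2*27.9821 = 55.9642
dy/dx = 249/55.9642 = 4.4493

4.4493


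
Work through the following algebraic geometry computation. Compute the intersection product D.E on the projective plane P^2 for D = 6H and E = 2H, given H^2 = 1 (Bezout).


Using bilinearity of the intersection pairing on the projective plane P^2:
(aH).(bH) = ab * (H.H)
We have H^2 = 1 (Bezout).
D.E = (6H).(2H) = 6*2*1
= 12*1
= 12

12


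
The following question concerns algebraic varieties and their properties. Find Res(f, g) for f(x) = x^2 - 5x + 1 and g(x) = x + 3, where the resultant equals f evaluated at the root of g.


For Res(f, x - c), we evaluate f at x = c.
f(-3) = (-3)^2 - 5*(-3) + 1
= 9 + 15 + 1
= 24 + 1 = 25
Res(f, g) = 25

25


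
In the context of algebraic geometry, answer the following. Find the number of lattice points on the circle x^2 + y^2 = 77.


Systematically check integer values of x where x^2 <= 77.
For each valid x, check if 77 - x^2 is a perfect square.
Total integer solutions found: 0

0


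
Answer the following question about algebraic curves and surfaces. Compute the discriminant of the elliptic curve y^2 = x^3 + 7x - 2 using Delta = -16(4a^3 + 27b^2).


Compute each component:
4a^3 = 4*7^3 = 4*343 = 1372
27b^2 = 27*(-2)^2 = 27*4 = 108
4a^3 + 27b^2 = 1372 + 108 = 1480
Delta = -16*1480 = -23680

-23680


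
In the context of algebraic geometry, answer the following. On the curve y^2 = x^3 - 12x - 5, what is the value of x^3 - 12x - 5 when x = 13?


Compute x^3 - 12x - 5 at x = 13:
x^3 = 13^3 = 2197
(-12)*x = (-12)*13 = -156
Sum: 2197 - 156 - 5 = 2036

2036


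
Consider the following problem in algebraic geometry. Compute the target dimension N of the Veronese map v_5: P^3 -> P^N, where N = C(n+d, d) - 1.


The Veronese embedding v_d: P^n -> P^N maps each point to all
degree-d monomials in n+1 homogeneous coordinates.
N = C(n+d, d) - 1
N = C(3+5, 5) - 1
N = C(8, 5) - 1
C(8, 5) = 56
N = 56 - 1 = 55

55


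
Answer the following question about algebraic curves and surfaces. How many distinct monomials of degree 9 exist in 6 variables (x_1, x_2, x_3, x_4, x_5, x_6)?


The number of degree-9 monomials in 6 variables is C(d+n-1, n-1).
= C(9+6-1, 6-1) = C(14, 5)
= 2002

2002


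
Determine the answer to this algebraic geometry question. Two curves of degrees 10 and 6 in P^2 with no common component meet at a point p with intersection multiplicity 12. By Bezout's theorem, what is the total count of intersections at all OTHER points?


By Bezout's theorem, the total intersection number is d1 * d2.
Total = 10 * 6 = 60
Intersection multiplicity at p = 12
Remaining intersections = 60 - 12 = 48

48


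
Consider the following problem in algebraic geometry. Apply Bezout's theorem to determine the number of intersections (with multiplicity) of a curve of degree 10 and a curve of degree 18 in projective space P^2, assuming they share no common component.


Bezout's theorem states the intersection count equals the product of degrees.
Intersection count = 10 * 18 = 180

180


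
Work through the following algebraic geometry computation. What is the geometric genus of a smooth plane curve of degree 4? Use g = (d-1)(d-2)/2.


Using the genus formula for smooth plane curves:
g = (d-1)(d-2)/2
g = (4-1)(4-2)/2
g = 3*2/2
g = 6/2 = 3

3


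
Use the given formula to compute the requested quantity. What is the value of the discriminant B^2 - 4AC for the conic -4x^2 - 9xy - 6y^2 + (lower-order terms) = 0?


The discriminant of a conic Ax^2 + Bxy + Cy^2 + ... = 0 is B^2 - 4AC.
B^2 = (-9)^2 = 81
4AC = 4*(-4)*(-6) = 96
Discriminant = 81 - 96 = -15

-15


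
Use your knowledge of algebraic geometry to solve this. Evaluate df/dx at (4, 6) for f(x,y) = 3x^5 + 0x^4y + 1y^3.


df/dx = 5*3*x^4 + 4*0*x^3*y
At (4,6): 5*3*4^4 + 4*0*4^3*6
= 3840 + 0
= 3840

3840


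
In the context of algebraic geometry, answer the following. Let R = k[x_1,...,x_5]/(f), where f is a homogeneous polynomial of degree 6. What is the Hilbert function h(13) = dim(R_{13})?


For R = k[x_1,...,x_n]/(f) with f homogeneous of degree e:
The Hilbert series is (1 - t^e)/(1 - t)^n.
So h(d) = C(d+n-1, n-1) - C(d-e+n-1, n-1) for d >= e.
With n=5, e=6, d=13:
C(13+5-1, 5-1) = C(17, 4) = 2380
C(13-6+5-1, 5-1) = C(11, 4) = 330
h(13) = 2380 - 330 = 2050

2050


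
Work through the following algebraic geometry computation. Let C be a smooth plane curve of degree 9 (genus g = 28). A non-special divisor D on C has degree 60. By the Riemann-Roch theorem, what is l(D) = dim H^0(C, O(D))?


First, compute the genus of a smooth plane curve of degree 9:
g = (d-1)(d-2)/2 = (9-1)(9-2)/2 = 28
For a non-special divisor D (i.e., h^1(D) = 0), Riemann-Roch gives:
l(D) = deg(D) - g + 1
Since deg(D) = 60 >= 2g - 1 = 55, D is non-special.
l(D) = 60 - 28 + 1 = 33

33


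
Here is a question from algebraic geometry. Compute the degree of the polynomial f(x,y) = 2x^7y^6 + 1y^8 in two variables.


Examine each term for its total degree (sum of exponents).
  Term '2x^7y^6' has total degree 7+6 = 13.
  Term '1y^8' has total degree 0+8 = 8.
The maximum total degree among all terms is 13.

13


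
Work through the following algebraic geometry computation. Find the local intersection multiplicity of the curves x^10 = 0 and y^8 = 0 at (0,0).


The intersection multiplicity of V(x^a) and V(y^b) at the origin is:
I(O; V(x^10), V(y^8)) = dim_k(k[x,y]/(x^10, y^8))
A basis for k[x,y]/(x^10, y^8) is the set of monomials x^i * y^j
where 0 <= i < 10 and 0 <= j < 8.
The number of such monomials is 10 * 8 = 80

80


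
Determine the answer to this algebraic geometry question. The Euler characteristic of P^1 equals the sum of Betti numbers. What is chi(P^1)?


The complex projective space P^1 has one cell in each even real dimension 0, 2, ..., 2.
The cohomology groups are H^{2k}(P^1) = Z for k = 0,...,1, and 0 otherwise.
Euler characteristic = sum of Betti numbers = 1 per even-dimensional cohomology group.
chi(P^1) = 1 + 1 = 2

2


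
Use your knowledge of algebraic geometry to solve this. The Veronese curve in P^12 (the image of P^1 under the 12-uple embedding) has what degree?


The rational normal curve in P^12 is the image of P^1 under the 12-uple Veronese.
A general hyperplane in P^12 pulls back to a degree-12 form on P^1, which has 12 zeros,
so the curve meets a general hyperplane in 12 points. Degree = 12.

12


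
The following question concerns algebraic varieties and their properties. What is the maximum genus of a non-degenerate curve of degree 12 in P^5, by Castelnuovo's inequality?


Castelnuovo's bound: write d - 1 = m(r-1) + epsilon with 0 <= epsilon < r-1.
d - 1 = 12 - 1 = 11
r - 1 = 5 - 1 = 4
11 = 2*4 + 3, so m = 2, epsilon = 3
pi(d, r) = m(m-1)(r-1)/2 + m*epsilon
= 2*1*4/2 + 2*3
= 8/2 + 6
= 4 + 6 = 10

10


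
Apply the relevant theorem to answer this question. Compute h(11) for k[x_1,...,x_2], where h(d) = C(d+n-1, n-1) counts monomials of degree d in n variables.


The Hilbert function for the polynomial ring in 2 variables is:
h(d) = C(d+n-1, n-1)
h(11) = C(11+2-1, 2-1) = C(12, 1)
= 12! / (1! * 11!)
= 12

12


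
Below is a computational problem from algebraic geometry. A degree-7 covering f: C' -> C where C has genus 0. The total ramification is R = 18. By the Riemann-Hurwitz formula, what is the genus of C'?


Riemann-Hurwitz formula: 2g' - 2 = d(2g - 2) + R
Given: d = 7, g = 0, R = 18
2g' - 2 = 7*(2*0 - 2) + 18
2g' - 2 = 7*(-2) + 18
2g' - 2 = -14 + 18 = 4
2g' = 6
g' = 3

3


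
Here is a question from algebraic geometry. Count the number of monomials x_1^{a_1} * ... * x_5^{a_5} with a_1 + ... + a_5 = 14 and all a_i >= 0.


The number of degree-14 monomials in 5 variables is C(d+n-1, n-1).
= C(14+5-1, 5-1) = C(18, 4)
= 3060

3060


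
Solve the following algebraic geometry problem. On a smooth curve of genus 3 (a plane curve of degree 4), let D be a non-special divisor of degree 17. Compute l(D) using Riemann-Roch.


First, compute the genus of a smooth plane curve of degree 4:
g = (d-1)(d-2)/2 = (4-1)(4-2)/2 = 3
For a non-special divisor D (i.e., h^1(D) = 0), Riemann-Roch gives:
l(D) = deg(D) - g + 1
Since deg(D) = 17 >= 2g - 1 = 5, D is non-special.
l(D) = 17 - 3 + 1 = 15

15


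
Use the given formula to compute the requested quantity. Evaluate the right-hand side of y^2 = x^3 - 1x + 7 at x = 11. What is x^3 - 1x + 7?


Compute x^3 - 1x + 7 at x = 11:
x^3 = 11^3 = 1331
(-1)*x = (-1)*11 = -11
Sum: 1331 - 11 + 7 = 1327

1327


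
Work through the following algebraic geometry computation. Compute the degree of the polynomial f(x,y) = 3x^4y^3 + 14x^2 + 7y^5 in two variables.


Examine each term for its total degree (sum of exponents).
  Term '3x^4y^3' has total degree 4+3 = 7.
  Term '14x^2' has total degree 2+0 = 2.
  Term '7y^5' has total degree 0+5 = 5.
The maximum total degree among all terms is 7.

7


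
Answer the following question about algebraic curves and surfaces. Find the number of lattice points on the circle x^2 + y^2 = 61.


Systematically check integer values of x where x^2 <= 61.
For each valid x, check if 61 - x^2 is a perfect square.
x=5: 61 - 25 = 36, sqrt = 6 (valid)
x=6: 61 - 36 = 25, sqrt = 5 (valid)
Total integer solutions found: 8

8


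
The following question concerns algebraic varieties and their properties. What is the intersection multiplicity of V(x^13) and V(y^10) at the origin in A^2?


The intersection multiplicity of V(x^a) and V(y^b) at the origin is:
I(O; V(x^13), V(y^10)) = dim_k(k[x,y]/(x^13, y^10))
A basis for k[x,y]/(x^13, y^10) is the set of monomials x^i * y^j
where 0 <= i < 13 and 0 <= j < 10.
The number of such monomials is 13 * 10 = 130

130


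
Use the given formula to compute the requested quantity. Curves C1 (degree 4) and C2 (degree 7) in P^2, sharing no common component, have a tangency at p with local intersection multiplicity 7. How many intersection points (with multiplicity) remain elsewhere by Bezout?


By Bezout's theorem, the total intersection number is d1 * d2.
Total = 4 * 7 = 28
Intersection multiplicity at p = 7
Remaining intersections = 28 - 7 = 21

21


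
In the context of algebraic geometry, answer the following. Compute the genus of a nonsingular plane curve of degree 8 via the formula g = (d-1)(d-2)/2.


Using the genus formula for smooth plane curves:
g = (d-1)(d-2)/2
g = (8-1)(8-2)/2
g = 7*6/2
g = 42/2 = 21

21


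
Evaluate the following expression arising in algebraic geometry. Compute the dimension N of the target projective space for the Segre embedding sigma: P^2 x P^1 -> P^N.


The Segre embedding maps P^m x P^n into P^N via
all products of coordinates from each factor.
N = (m+1)(n+1) - 1
N = (2+1)(1+1) - 1
N = 3*2 - 1
N = 6 - 1 = 5

5


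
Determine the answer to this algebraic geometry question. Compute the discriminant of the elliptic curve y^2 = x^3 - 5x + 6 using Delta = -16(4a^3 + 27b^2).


Compute each component:
4a^3 = 4*(-5)^3 = 4*(-125) = -500
27b^2 = 27*6^2 = 27*36 = 972
4a^3 + 27b^2 = -500 + 972 = 472
Delta = -16*472 = -7552

-7552


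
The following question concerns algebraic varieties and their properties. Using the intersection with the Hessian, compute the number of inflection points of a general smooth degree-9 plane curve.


For a general smooth plane curve C of degree d, the inflection points are
the intersection of C with its Hessian curve, which has degree 3(d-2).
By Bezout, the total intersection number is d * 3(d-2) = 9 * 21 = 189.
For a general curve every flex is ordinary, so each contributes
multiplicity 1 to C·Hess(C), and the number of distinct inflection
points is 3d(d-2).
Inflection points = 3*9*(9-2) = 3*9*7 = 189

189


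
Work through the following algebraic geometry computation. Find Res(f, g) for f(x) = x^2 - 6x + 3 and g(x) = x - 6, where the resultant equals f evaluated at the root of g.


For Res(f, x - c), we evaluate f at x = c.
f(6) = 6^2 - 6*6 + 3
= 36 - 36 + 3
= 0 + 3 = 3
Res(f, g) = 3

3


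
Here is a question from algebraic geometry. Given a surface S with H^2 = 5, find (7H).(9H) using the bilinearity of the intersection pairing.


Using bilinearity of the intersection pairing on a surface S:
(aH).(bH) = ab * (H.H)
We have H^2 = 5.
D.E = (7H).(9H) = 7*9*5
= 63*5
= 315

315


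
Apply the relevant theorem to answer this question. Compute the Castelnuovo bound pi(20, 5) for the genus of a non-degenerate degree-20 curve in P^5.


Castelnuovo's bound: write d - 1 = m(r-1) + epsilon with 0 <= epsilon < r-1.
d - 1 = 20 - 1 = 19
r - 1 = 5 - 1 = 4
19 = 4*4 + 3, so m = 4, epsilon = 3
pi(d, r) = m(m-1)(r-1)/2 + m*epsilon
= 4*3*4/2 + 4*3
= 48/2 + 12
= 24 + 12 = 36

36


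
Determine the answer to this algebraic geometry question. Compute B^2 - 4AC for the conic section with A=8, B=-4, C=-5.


The discriminant of a conic Ax^2 + Bxy + Cy^2 + ... = 0 is B^2 - 4AC.
B^2 = (-4)^2 = 16
4AC = 4*8*(-5) = -160
Discriminant = 16 + 160 = 176

176


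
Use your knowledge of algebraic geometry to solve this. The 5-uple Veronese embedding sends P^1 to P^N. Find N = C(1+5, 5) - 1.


The Veronese embedding v_d: P^n -> P^N maps each point to all
degree-d monomials in n+1 homogeneous coordinates.
N = C(n+d, d) - 1
N = C(1+5, 5) - 1
N = C(6, 5) - 1
C(6, 5) = 6
N = 6 - 1 = 5

5


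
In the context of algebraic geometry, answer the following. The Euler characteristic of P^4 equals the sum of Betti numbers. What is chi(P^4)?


The complex projective space P^4 has one cell in each even real dimension 0, 2, ..., 8.
The cohomology groups are H^{2k}(P^4) = Z for k = 0,...,4, and 0 otherwise.
Euler characteristic = sum of Betti numbers = 1 per even-dimensional cohomology group.
chi(P^4) = 4 + 1 = 5

5


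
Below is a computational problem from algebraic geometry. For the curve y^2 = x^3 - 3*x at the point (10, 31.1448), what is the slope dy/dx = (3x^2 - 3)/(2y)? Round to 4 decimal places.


Using implicit differentiation of y^2 = x^3 - 3*x:
2y * dy/dx = 3x^2 - 3
dy/dx = (3x^2 - 3)/(2y)
Numerator: 3*10^2 - 3 = 297
Denominator: 2*31.1448 = 62.2896
dy/dx = 297/62.2896 = 4.7681

4.7681


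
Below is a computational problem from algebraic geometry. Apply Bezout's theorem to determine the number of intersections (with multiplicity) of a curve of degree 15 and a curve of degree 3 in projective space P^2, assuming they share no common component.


Bezout's theorem states the intersection count equals the product of degrees.
Intersection count = 15 * 3 = 45

45


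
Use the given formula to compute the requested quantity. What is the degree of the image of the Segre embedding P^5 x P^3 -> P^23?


The degree of the Segre variety P^5 x P^3 is C(m+n, m).
= C(8, 5)
= 56

56


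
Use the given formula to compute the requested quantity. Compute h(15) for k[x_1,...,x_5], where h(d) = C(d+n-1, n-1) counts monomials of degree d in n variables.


The Hilbert function for the polynomial ring in 5 variables is:
h(d) = C(d+n-1, n-1)
h(15) = C(15+5-1, 5-1) = C(19, 4)
= 19! / (4! * 15!)
= 3876

3876


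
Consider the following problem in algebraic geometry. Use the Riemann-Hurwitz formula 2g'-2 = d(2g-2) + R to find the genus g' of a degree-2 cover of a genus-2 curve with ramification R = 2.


Riemann-Hurwitz formula: 2g' - 2 = d(2g - 2) + R
Given: d = 2, g = 2, R = 2
2g' - 2 = 2*(2*2 - 2) + 2
2g' - 2 = 2*2 + 2
2g' - 2 = 4 + 2 = 6
2g' = 8
g' = 4

4


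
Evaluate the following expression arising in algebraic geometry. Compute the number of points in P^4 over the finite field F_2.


P^4(F_2) has (q^(n+1) - 1)/(q - 1) points.
= 2^4 + 2^3 + 2^2 + 2^1 + 2^0
= 16 + 8 + 4 + 2 + 1
= 31

31


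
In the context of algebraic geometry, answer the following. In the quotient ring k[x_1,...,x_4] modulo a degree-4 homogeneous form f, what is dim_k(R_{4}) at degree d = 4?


For R = k[x_1,...,x_n]/(f) with f homogeneous of degree e:
The Hilbert series is (1 - t^e)/(1 - t)^n.
So h(d) = C(d+n-1, n-1) - C(d-e+n-1, n-1) for d >= e.
With n=4, e=4, d=4:
C(4+4-1, 4-1) = C(7, 3) = 35
C(4-4+4-1, 4-1) = C(3, 3) = 1
h(4) = 35 - 1 = 34

34


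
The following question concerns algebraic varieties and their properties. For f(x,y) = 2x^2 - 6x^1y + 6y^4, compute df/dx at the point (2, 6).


df/dx = 2*2*x^1 + 1*(-6)*x^0*y
At (2,6): 2*2*2^1 + 1*(-6)*2^0*6
= 8 - 36
= -28

-28


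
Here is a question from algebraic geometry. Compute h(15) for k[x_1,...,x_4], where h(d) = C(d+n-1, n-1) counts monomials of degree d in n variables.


The Hilbert function for the polynomial ring in 4 variables is:
h(d) = C(d+n-1, n-1)
h(15) = C(15+4-1, 4-1) = C(18, 3)
= 18! / (3! * 15!)
= 816

816


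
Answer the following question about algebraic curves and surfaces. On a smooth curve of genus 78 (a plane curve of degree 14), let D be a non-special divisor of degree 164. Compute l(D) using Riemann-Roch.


First, compute the genus of a smooth plane curve of degree 14:
g = (d-1)(d-2)/2 = (14-1)(14-2)/2 = 78
For a non-special divisor D (i.e., h^1(D) = 0), Riemann-Roch gives:
l(D) = deg(D) - g + 1
Since deg(D) = 164 >= 2g - 1 = 155, D is non-special.
l(D) = 164 - 78 + 1 = 87

87


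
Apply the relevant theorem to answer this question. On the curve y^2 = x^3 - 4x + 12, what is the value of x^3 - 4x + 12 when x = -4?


Compute x^3 - 4x + 12 at x = -4:
x^3 = (-4)^3 = -64
(-4)*x = (-4)*(-4) = 16
Sum: -64 + 16 + 12 = -36

-36


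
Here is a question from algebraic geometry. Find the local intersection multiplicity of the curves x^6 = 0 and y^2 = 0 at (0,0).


The intersection multiplicity of V(x^a) and V(y^b) at the origin is:
I(O; V(x^6), V(y^2)) = dim_k(k[x,y]/(x^6, y^2))
A basis for k[x,y]/(x^6, y^2) is the set of monomials x^i * y^j
where 0 <= i < 6 and 0 <= j < 2.
The number of such monomials is 6 * 2 = 12

12


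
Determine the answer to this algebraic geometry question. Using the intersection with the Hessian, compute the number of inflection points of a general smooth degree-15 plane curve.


For a general smooth plane curve C of degree d, the inflection points are
the intersection of C with its Hessian curve, which has degree 3(d-2).
By Bezout, the total intersection number is d * 3(d-2) = 15 * 39 = 585.
For a general curve every flex is ordinary, so each contributes
multiplicity 1 to C·Hess(C), and the number of distinct inflection
points is 3d(d-2).
Inflection points = 3*15*(15-2) = 3*15*13 = 585

585


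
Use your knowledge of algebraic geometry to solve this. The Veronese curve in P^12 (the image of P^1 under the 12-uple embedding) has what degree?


The rational normal curve in P^12 is the image of P^1 under the 12-uple Veronese.
A general hyperplane in P^12 pulls back to a degree-12 form on P^1, which has 12 zeros,
so the curve meets a general hyperplane in 12 points. Degree = 12.

12


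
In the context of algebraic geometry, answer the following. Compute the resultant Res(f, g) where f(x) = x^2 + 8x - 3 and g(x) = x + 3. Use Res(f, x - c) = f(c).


For Res(f, x - c), we evaluate f at x = c.
f(-3) = (-3)^2 + 8*(-3) - 3
= 9 - 24 - 3
= -15 - 3 = -18
Res(f, g) = -18

-18


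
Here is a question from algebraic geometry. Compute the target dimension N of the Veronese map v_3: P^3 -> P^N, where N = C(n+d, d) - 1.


The Veronese embedding v_d: P^n -> P^N maps each point to all
degree-d monomials in n+1 homogeneous coordinates.
N = C(n+d, d) - 1
N = C(3+3, 3) - 1
N = C(6, 3) - 1
C(6, 3) = 20
N = 20 - 1 = 19

19


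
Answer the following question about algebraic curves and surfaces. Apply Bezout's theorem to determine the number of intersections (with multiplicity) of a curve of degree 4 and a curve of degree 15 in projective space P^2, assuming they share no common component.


Bezout's theorem states the intersection count equals the product of degrees.
Intersection count = 4 * 15 = 60

60


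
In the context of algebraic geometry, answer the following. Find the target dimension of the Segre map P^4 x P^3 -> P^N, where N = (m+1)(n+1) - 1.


The Segre embedding maps P^m x P^n into P^N via
all products of coordinates from each factor.
N = (m+1)(n+1) - 1
N = (4+1)(3+1) - 1
N = 5*4 - 1
N = 20 - 1 = 19

19


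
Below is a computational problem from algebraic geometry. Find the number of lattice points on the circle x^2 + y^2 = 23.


Systematically check integer values of x where x^2 <= 23.
For each valid x, check if 23 - x^2 is a perfect square.
Total integer solutions found: 0

0


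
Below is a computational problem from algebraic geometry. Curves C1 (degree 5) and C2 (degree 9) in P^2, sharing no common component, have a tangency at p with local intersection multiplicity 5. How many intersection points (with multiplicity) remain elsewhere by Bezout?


By Bezout's theorem, the total intersection number is d1 * d2.
Total = 5 * 9 = 45
Intersection multiplicity at p = 5
Remaining intersections = 45 - 5 = 40

40


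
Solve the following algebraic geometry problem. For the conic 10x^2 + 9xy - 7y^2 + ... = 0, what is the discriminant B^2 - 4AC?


The discriminant of a conic Ax^2 + Bxy + Cy^2 + ... = 0 is B^2 - 4AC.
B^2 = 9^2 = 81
4AC = 4*10*(-7) = -280
Discriminant = 81 + 280 = 361

361


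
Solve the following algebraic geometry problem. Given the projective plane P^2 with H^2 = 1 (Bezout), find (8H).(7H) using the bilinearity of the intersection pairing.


Using bilinearity of the intersection pairing on the projective plane P^2:
(aH).(bH) = ab * (H.H)
We have H^2 = 1 (Bezout).
D.E = (8H).(7H) = 8*7*1
= 56*1
= 56

56
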